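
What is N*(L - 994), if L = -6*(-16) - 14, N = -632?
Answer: 576384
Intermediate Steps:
L = 82 (L = 96 - 14 = 82)
N*(L - 994) = -632*(82 - 994) = -632*(-912) = 576384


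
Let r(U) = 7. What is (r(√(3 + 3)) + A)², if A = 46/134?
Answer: 242064/4489 ≈ 53.924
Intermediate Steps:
A = 23/67 (A = 46*(1/134) = 23/67 ≈ 0.34328)
(r(√(3 + 3)) + A)² = (7 + 23/67)² = (492/67)² = 242064/4489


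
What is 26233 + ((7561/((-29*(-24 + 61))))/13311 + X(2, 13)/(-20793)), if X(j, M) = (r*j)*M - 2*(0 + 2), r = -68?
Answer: 89548366424350/3413566017 ≈ 26233.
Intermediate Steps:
X(j, M) = -4 - 68*M*j (X(j, M) = (-68*j)*M - 2*(0 + 2) = -68*M*j - 2*2 = -68*M*j - 4 = -4 - 68*M*j)
26233 + ((7561/((-29*(-24 + 61))))/13311 + X(2, 13)/(-20793)) = 26233 + ((7561/((-29*(-24 + 61))))/13311 + (-4 - 68*13*2)/(-20793)) = 26233 + ((7561/((-29*37)))*(1/13311) + (-4 - 1768)*(-1/20793)) = 26233 + ((7561/(-1073))*(1/13311) - 1772*(-1/20793)) = 26233 + ((7561*(-1/1073))*(1/13311) + 1772/20793) = 26233 + (-7561/1073*1/13311 + 1772/20793) = 26233 + (-7561/14282703 + 1772/20793) = 26233 + 289100389/3413566017 = 89548366424350/3413566017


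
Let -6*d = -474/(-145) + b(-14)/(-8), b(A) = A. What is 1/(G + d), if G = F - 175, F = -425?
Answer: -3480/2090911 ≈ -0.0016643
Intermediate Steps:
G = -600 (G = -425 - 175 = -600)
d = -2911/3480 (d = -(-474/(-145) - 14/(-8))/6 = -(-474*(-1/145) - 14*(-⅛))/6 = -(474/145 + 7/4)/6 = -⅙*2911/580 = -2911/3480 ≈ -0.83649)
1/(G + d) = 1/(-600 - 2911/3480) = 1/(-2090911/3480) = -3480/2090911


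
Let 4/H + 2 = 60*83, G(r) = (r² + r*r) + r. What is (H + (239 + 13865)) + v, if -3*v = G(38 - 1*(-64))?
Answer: 17756528/2489 ≈ 7134.0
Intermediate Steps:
G(r) = r + 2*r² (G(r) = (r² + r²) + r = 2*r² + r = r + 2*r²)
H = 2/2489 (H = 4/(-2 + 60*83) = 4/(-2 + 4980) = 4/4978 = 4*(1/4978) = 2/2489 ≈ 0.00080354)
v = -6970 (v = -(38 - 1*(-64))*(1 + 2*(38 - 1*(-64)))/3 = -(38 + 64)*(1 + 2*(38 + 64))/3 = -34*(1 + 2*102) = -34*(1 + 204) = -34*205 = -⅓*20910 = -6970)
(H + (239 + 13865)) + v = (2/2489 + (239 + 13865)) - 6970 = (2/2489 + 14104) - 6970 = 35104858/2489 - 6970 = 17756528/2489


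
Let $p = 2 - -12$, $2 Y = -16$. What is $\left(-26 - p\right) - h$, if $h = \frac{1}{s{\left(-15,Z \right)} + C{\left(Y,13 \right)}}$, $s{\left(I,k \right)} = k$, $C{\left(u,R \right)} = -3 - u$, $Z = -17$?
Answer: $- \frac{479}{12} \approx -39.917$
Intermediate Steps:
$Y = -8$ ($Y = \frac{1}{2} \left(-16\right) = -8$)
$p = 14$ ($p = 2 + 12 = 14$)
$h = - \frac{1}{12}$ ($h = \frac{1}{-17 - -5} = \frac{1}{-17 + \left(-3 + 8\right)} = \frac{1}{-17 + 5} = \frac{1}{-12} = - \frac{1}{12} \approx -0.083333$)
$\left(-26 - p\right) - h = \left(-26 - 14\right) - - \frac{1}{12} = \left(-26 - 14\right) + \frac{1}{12} = -40 + \frac{1}{12} = - \frac{479}{12}$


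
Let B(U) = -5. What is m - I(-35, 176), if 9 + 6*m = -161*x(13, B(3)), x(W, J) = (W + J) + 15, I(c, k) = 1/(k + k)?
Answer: -653315/1056 ≈ -618.67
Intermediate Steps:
I(c, k) = 1/(2*k)
x(W, J) = 15 + J + W (x(W, J) = (J + W) + 15 = 15 + J + W)
m = -1856/3 (m = -3/2 + (-161*(15 - 5 + 13))/6 = -3/2 + (-161*23)/6 = -3/2 + (⅙)*(-3703) = -3/2 - 3703/6 = -1856/3 ≈ -618.67)
m - I(-35, 176) = -1856/3 - 1/(2*176) = -1856/3 - 1*1/352 = -1856/3 - 1/352 = -653315/1056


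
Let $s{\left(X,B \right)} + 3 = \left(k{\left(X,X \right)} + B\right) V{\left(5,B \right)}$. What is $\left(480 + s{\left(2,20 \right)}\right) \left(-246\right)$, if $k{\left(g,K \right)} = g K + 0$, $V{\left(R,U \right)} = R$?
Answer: $-146862$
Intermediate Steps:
$k{\left(g,K \right)} = K g$ ($k{\left(g,K \right)} = K g + 0 = K g$)
$s{\left(X,B \right)} = -3 + 5 B + 5 X^{2}$ ($s{\left(X,B \right)} = -3 + \left(X X + B\right) 5 = -3 + \left(X^{2} + B\right) 5 = -3 + \left(B + X^{2}\right) 5 = -3 + \left(5 B + 5 X^{2}\right) = -3 + 5 B + 5 X^{2}$)
$\left(480 + s{\left(2,20 \right)}\right) \left(-246\right) = \left(480 + \left(-3 + 5 \cdot 20 + 5 \cdot 2^{2}\right)\right) \left(-246\right) = \left(480 + \left(-3 + 100 + 5 \cdot 4\right)\right) \left(-246\right) = \left(480 + \left(-3 + 100 + 20\right)\right) \left(-246\right) = \left(480 + 117\right) \left(-246\right) = 597 \left(-246\right) = -146862$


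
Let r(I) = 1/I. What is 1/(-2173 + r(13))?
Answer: -13/28248 ≈ -0.00046021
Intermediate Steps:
1/(-2173 + r(13)) = 1/(-2173 + 1/13) = 1/(-28248/13) = -13/28248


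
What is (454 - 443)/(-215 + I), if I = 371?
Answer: 11/156 ≈ 0.070513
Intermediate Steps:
(454 - 443)/(-215 + I) = (454 - 443)/(-215 + 371) = 11/156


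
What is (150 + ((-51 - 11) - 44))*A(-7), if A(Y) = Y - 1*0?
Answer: -308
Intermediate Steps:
A(Y) = Y (A(Y) = Y + 0 = Y)
(150 + ((-51 - 11) - 44))*A(-7) = (150 + ((-51 - 11) - 44))*(-7) = (150 + (-62 - 44))*(-7) = (150 - 106)*(-7) = 44*(-7) = -308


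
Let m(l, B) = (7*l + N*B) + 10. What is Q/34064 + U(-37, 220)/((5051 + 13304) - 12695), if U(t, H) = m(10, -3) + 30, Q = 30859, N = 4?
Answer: 44500053/48200560 ≈ 0.92323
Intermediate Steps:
m(l, B) = 10 + 4*B + 7*l (m(l, B) = (7*l + 4*B) + 10 = (4*B + 7*l) + 10 = 10 + 4*B + 7*l)
U(t, H) = 98 (U(t, H) = (10 + 4*(-3) + 7*10) + 30 = (10 - 12 + 70) + 30 = 68 + 30 = 98)
Q/34064 + U(-37, 220)/((5051 + 13304) - 12695) = 30859/34064 + 98/((5051 + 13304) - 12695) = 30859*(1/34064) + 98/(18355 - 12695) = 30859/34064 + 98/5660 = 30859/34064 + 98*(1/5660) = 30859/34064 + 49/2830 = 44500053/48200560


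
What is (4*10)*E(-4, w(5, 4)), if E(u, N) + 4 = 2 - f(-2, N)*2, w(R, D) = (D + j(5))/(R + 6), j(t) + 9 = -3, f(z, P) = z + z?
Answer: 240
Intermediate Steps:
f(z, P) = 2*z
j(t) = -12 (j(t) = -9 - 3 = -12)
w(R, D) = (-12 + D)/(6 + R) (w(R, D) = (D - 12)/(R + 6) = (-12 + D)/(6 + R))
E(u, N) = 6 (E(u, N) = -4 + (2 - 2*(-2)*2) = -4 + (2 - (-4)*2) = -4 + (2 - 1*(-8)) = -4 + (2 + 8) = -4 + 10 = 6)
(4*10)*E(-4, w(5, 4)) = (4*10)*6 = 40*6 = 240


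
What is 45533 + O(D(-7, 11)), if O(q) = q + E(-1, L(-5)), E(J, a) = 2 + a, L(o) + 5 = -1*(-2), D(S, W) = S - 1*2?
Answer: 45523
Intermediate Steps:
D(S, W) = -2 + S (D(S, W) = S - 2 = -2 + S)
L(o) = -3 (L(o) = -5 - 1*(-2) = -5 + 2 = -3)
O(q) = -1 + q (O(q) = q + (2 - 3) = q - 1 = -1 + q)
45533 + O(D(-7, 11)) = 45533 + (-1 + (-2 - 7)) = 45533 + (-1 - 9) = 45533 - 10 = 45523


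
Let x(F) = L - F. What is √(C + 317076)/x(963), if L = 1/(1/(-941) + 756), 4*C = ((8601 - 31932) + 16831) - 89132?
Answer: -711395*√18323/171268111 ≈ -0.56225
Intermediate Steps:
C = -23908 (C = (((8601 - 31932) + 16831) - 89132)/4 = ((-23331 + 16831) - 89132)/4 = (-6500 - 89132)/4 = (¼)*(-95632) = -23908)
L = 941/711395 (L = 1/(-1/941 + 756) = 1/(711395/941) = 941/711395 ≈ 0.0013228)
x(F) = 941/711395 - F
√(C + 317076)/x(963) = √(-23908 + 317076)/(941/711395 - 1*963) = √293168/(941/711395 - 963) = (4*√18323)/(-685072444/711395) = (4*√18323)*(-711395/685072444) = -711395*√18323/171268111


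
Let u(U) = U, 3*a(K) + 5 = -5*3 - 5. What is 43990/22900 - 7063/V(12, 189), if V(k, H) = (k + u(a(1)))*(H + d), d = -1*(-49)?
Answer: -1321651/214115 ≈ -6.1726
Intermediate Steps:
a(K) = -25/3 (a(K) = -5/3 + (-5*3 - 5)/3 = -5/3 + (-15 - 5)/3 = -5/3 + (⅓)*(-20) = -5/3 - 20/3 = -25/3)
d = 49
V(k, H) = (49 + H)*(-25/3 + k) (V(k, H) = (k - 25/3)*(H + 49) = (-25/3 + k)*(49 + H) = (49 + H)*(-25/3 + k))
43990/22900 - 7063/V(12, 189) = 43990/22900 - 7063/(-1225/3 + 49*12 - 25/3*189 + 189*12) = 43990*(1/22900) - 7063/(-1225/3 + 588 - 1575 + 2268) = 4399/2290 - 7063/2618/3 = 4399/2290 - 7063*3/2618 = 4399/2290 - 3027/374 = -1321651/214115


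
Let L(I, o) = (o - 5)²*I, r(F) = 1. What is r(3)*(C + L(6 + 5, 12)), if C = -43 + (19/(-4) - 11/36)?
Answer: 8837/18 ≈ 490.94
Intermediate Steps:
L(I, o) = I*(-5 + o)² (L(I, o) = (-5 + o)²*I = I*(-5 + o)²)
C = -865/18 (C = -43 + (19*(-¼) - 11*1/36) = -43 + (-19/4 - 11/36) = -43 - 91/18 = -865/18 ≈ -48.056)
r(3)*(C + L(6 + 5, 12)) = 1*(-865/18 + (6 + 5)*(-5 + 12)²) = 1*(-865/18 + 11*7²) = 1*(-865/18 + 11*49) = 1*(-865/18 + 539) = 1*(8837/18) = 8837/18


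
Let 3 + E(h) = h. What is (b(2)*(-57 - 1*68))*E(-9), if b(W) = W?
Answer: 3000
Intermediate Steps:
E(h) = -3 + h
(b(2)*(-57 - 1*68))*E(-9) = (2*(-57 - 1*68))*(-3 - 9) = (2*(-57 - 68))*(-12) = (2*(-125))*(-12) = -250*(-12) = 3000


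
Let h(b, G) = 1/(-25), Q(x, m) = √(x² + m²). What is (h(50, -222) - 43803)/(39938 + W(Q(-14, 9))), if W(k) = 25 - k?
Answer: -10940630547/9981506825 - 273769*√277/9981506825 ≈ -1.0965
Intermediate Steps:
Q(x, m) = √(m² + x²)
h(b, G) = -1/25
(h(50, -222) - 43803)/(39938 + W(Q(-14, 9))) = (-1/25 - 43803)/(39938 + (25 - √(9² + (-14)²))) = -1095076/(25*(39938 + (25 - √(81 + 196)))) = -1095076/(25*(39938 + (25 - √277))) = -1095076/(25*(39963 - √277))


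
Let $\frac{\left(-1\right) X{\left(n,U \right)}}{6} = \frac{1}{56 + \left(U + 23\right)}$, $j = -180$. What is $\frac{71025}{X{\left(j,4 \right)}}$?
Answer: $- \frac{1965025}{2} \approx -9.8251 \cdot 10^{5}$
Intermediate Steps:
$X{\left(n,U \right)} = - \frac{6}{79 + U}$ ($X{\left(n,U \right)} = - \frac{6}{56 + \left(U + 23\right)} = - \frac{6}{56 + \left(23 + U\right)} = - \frac{6}{79 + U}$)
$\frac{71025}{X{\left(j,4 \right)}} = \frac{71025}{\left(-6\right) \frac{1}{79 + 4}} = \frac{71025}{\left(-6\right) \frac{1}{83}} = \frac{71025}{- \frac{6}{83}} = 71025 \left(- \frac{83}{6}\right) = - \frac{1965025}{2}$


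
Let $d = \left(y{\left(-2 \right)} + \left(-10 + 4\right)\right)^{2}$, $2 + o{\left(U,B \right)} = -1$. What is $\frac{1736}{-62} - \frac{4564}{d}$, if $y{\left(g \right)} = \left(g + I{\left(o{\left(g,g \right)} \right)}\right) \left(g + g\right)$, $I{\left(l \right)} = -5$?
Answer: $- \frac{4529}{121} \approx -37.43$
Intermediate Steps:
$o{\left(U,B \right)} = -3$ ($o{\left(U,B \right)} = -2 - 1 = -3$)
$y{\left(g \right)} = 2 g \left(-5 + g\right)$ ($y{\left(g \right)} = \left(g - 5\right) \left(g + g\right) = \left(-5 + g\right) 2 g = 2 g \left(-5 + g\right)$)
$d = 484$ ($d = \left(2 \left(-2\right) \left(-5 - 2\right) + \left(-10 + 4\right)\right)^{2} = \left(2 \left(-2\right) \left(-7\right) - 6\right)^{2} = \left(28 - 6\right)^{2} = 22^{2} = 484$)
$\frac{1736}{-62} - \frac{4564}{d} = \frac{1736}{-62} - \frac{4564}{484} = 1736 \left(- \frac{1}{62}\right) - \frac{1141}{121} = -28 - \frac{1141}{121} = - \frac{4529}{121}$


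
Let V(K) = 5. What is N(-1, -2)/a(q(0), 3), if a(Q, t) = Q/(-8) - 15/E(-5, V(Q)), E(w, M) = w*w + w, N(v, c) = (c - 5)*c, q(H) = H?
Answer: -56/3 ≈ -18.667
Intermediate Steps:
N(v, c) = c*(-5 + c) (N(v, c) = (-5 + c)*c = c*(-5 + c))
E(w, M) = w + w**2 (E(w, M) = w**2 + w = w + w**2)
a(Q, t) = -3/4 - Q/8 (a(Q, t) = Q/(-8) - 15*(-1/(5*(1 - 5))) = Q*(-1/8) - 15/((-5*(-4))) = -Q/8 - 15/20 = -Q/8 - 15*1/20 = -Q/8 - 3/4 = -3/4 - Q/8)
N(-1, -2)/a(q(0), 3) = (-2*(-5 - 2))/(-3/4 - 1/8*0) = (-2*(-7))/(-3/4 + 0) = 14/(-3/4) = 14*(-4/3) = -56/3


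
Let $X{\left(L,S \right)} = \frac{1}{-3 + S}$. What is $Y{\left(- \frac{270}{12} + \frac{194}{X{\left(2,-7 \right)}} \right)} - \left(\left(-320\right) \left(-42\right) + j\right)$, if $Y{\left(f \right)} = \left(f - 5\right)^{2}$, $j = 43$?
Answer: $\frac{15430293}{4} \approx 3.8576 \cdot 10^{6}$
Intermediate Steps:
$Y{\left(f \right)} = \left(-5 + f\right)^{2}$
$Y{\left(- \frac{270}{12} + \frac{194}{X{\left(2,-7 \right)}} \right)} - \left(\left(-320\right) \left(-42\right) + j\right) = \left(-5 + \left(- \frac{270}{12} + \frac{194}{\frac{1}{-3 - 7}}\right)\right)^{2} - \left(\left(-320\right) \left(-42\right) + 43\right) = \left(-5 + \left(\left(-270\right) \frac{1}{12} + \frac{194}{\frac{1}{-10}}\right)\right)^{2} - \left(13440 + 43\right) = \left(-5 + \left(- \frac{45}{2} + \frac{194}{- \frac{1}{10}}\right)\right)^{2} - 13483 = \left(-5 + \left(- \frac{45}{2} + 194 \left(-10\right)\right)\right)^{2} - 13483 = \left(-5 - \frac{3925}{2}\right)^{2} - 13483 = \left(- \frac{3935}{2}\right)^{2} - 13483 = \frac{15484225}{4} - 13483 = \frac{15430293}{4}$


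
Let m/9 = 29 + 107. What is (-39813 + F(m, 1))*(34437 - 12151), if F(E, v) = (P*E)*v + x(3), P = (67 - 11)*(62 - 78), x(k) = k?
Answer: -25328351004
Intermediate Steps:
m = 1224 (m = 9*(29 + 107) = 9*136 = 1224)
P = -896 (P = 56*(-16) = -896)
F(E, v) = 3 - 896*E*v (F(E, v) = (-896*E)*v + 3 = -896*E*v + 3 = 3 - 896*E*v)
(-39813 + F(m, 1))*(34437 - 12151) = (-39813 + (3 - 896*1224*1))*(34437 - 12151) = (-39813 + (3 - 1096704))*22286 = (-39813 - 1096701)*22286 = -1136514*22286 = -25328351004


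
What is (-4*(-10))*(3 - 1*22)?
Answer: -760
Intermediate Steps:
(-4*(-10))*(3 - 1*22) = 40*(3 - 22) = 40*(-19) = -760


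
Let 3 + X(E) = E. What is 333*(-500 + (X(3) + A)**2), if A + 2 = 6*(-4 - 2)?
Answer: 314352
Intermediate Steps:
X(E) = -3 + E
A = -38 (A = -2 + 6*(-4 - 2) = -2 + 6*(-6) = -2 - 36 = -38)
333*(-500 + (X(3) + A)**2) = 333*(-500 + ((-3 + 3) - 38)**2) = 333*(-500 + (0 - 38)**2) = 333*(-500 + (-38)**2) = 333*(-500 + 1444) = 333*944 = 314352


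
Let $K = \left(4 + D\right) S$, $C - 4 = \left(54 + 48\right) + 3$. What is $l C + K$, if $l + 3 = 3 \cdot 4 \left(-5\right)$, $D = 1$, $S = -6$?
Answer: $-6897$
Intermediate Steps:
$l = -63$ ($l = -3 + 3 \cdot 4 \left(-5\right) = -3 + 12 \left(-5\right) = -3 - 60 = -63$)
$C = 109$ ($C = 4 + \left(\left(54 + 48\right) + 3\right) = 4 + \left(102 + 3\right) = 4 + 105 = 109$)
$K = -30$ ($K = \left(4 + 1\right) \left(-6\right) = 5 \left(-6\right) = -30$)
$l C + K = \left(-63\right) 109 - 30 = -6867 - 30 = -6897$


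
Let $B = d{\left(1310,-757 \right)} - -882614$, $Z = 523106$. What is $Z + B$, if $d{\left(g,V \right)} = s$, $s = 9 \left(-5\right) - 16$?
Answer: $1405659$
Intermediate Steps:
$s = -61$ ($s = -45 - 16 = -61$)
$d{\left(g,V \right)} = -61$
$B = 882553$ ($B = -61 - -882614 = -61 + 882614 = 882553$)
$Z + B = 523106 + 882553 = 1405659$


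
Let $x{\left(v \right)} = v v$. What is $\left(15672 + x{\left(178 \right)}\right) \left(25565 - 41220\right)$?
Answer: $-741358180$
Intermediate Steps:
$x{\left(v \right)} = v^{2}$
$\left(15672 + x{\left(178 \right)}\right) \left(25565 - 41220\right) = \left(15672 + 178^{2}\right) \left(25565 - 41220\right) = \left(15672 + 31684\right) \left(-15655\right) = 47356 \left(-15655\right) = -741358180$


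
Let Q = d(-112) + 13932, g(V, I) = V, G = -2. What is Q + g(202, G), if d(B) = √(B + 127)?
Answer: 14134 + √15 ≈ 14138.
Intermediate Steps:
d(B) = √(127 + B)
Q = 13932 + √15 (Q = √(127 - 112) + 13932 = √15 + 13932 = 13932 + √15 ≈ 13936.)
Q + g(202, G) = (13932 + √15) + 202 = 14134 + √15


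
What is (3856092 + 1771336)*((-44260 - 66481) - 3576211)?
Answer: -20748056919456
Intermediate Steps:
(3856092 + 1771336)*((-44260 - 66481) - 3576211) = 5627428*(-110741 - 3576211) = 5627428*(-3686952) = -20748056919456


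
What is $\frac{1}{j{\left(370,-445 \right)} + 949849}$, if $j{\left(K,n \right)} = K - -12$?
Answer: $\frac{1}{950231} \approx 1.0524 \cdot 10^{-6}$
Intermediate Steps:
$j{\left(K,n \right)} = 12 + K$ ($j{\left(K,n \right)} = K + 12 = 12 + K$)
$\frac{1}{j{\left(370,-445 \right)} + 949849} = \frac{1}{\left(12 + 370\right) + 949849} = \frac{1}{382 + 949849} = \frac{1}{950231}$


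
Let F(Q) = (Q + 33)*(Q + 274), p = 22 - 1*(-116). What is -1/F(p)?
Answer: -1/70452 ≈ -1.4194e-5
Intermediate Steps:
p = 138 (p = 22 + 116 = 138)
F(Q) = (33 + Q)*(274 + Q)
-1/F(p) = -1/(9042 + 138² + 307*138) = -1/(9042 + 19044 + 42366) = -1/70452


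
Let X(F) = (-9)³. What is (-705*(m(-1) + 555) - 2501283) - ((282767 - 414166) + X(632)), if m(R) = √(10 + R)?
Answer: -2762545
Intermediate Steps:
X(F) = -729
(-705*(m(-1) + 555) - 2501283) - ((282767 - 414166) + X(632)) = (-705*(√(10 - 1) + 555) - 2501283) - ((282767 - 414166) - 729) = (-705*(√9 + 555) - 2501283) - (-131399 - 729) = (-705*(3 + 555) - 2501283) - 1*(-132128) = (-705*558 - 2501283) + 132128 = (-393390 - 2501283) + 132128 = -2894673 + 132128 = -2762545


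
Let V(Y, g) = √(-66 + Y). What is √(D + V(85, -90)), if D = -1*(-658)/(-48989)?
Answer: √(-32234762 + 2399922121*√19)/48989 ≈ 2.0846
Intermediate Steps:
D = -658/48989 (D = 658*(-1/48989) = -658/48989 ≈ -0.013432)
√(D + V(85, -90)) = √(-658/48989 + √(-66 + 85)) = √(-658/48989 + √19)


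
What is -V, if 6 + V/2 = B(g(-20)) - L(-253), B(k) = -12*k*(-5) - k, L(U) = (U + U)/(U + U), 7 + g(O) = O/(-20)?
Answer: 722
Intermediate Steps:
g(O) = -7 - O/20 (g(O) = -7 + O/(-20) = -7 + O*(-1/20) = -7 - O/20)
L(U) = 1 (L(U) = (2*U)/((2*U)) = (2*U)*(1/(2*U)) = 1)
B(k) = 59*k (B(k) = 60*k - k = 59*k)
V = -722 (V = -12 + 2*(59*(-7 - 1/20*(-20)) - 1*1) = -12 + 2*(59*(-7 + 1) - 1) = -12 + 2*(59*(-6) - 1) = -12 + 2*(-354 - 1) = -12 + 2*(-355) = -12 - 710 = -722)
-V = -1*(-722) = 722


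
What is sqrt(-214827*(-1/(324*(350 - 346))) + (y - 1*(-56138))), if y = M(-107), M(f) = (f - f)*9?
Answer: 5*sqrt(2918787)/36 ≈ 237.28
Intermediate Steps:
M(f) = 0 (M(f) = 0*9 = 0)
y = 0
sqrt(-214827*(-1/(324*(350 - 346))) + (y - 1*(-56138))) = sqrt(-214827*(-1/(324*(350 - 346))) + (0 - 1*(-56138))) = sqrt(-214827/((-324*4)) + (0 + 56138)) = sqrt(-214827/(-1296) + 56138) = sqrt(-214827*(-1/1296) + 56138) = sqrt(71609/432 + 56138) = sqrt(24323225/432) = 5*sqrt(2918787)/36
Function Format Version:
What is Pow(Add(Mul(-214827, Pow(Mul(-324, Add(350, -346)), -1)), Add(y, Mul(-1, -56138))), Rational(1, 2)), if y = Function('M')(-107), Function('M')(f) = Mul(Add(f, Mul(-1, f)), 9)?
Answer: Mul(Rational(5, 36), Pow(2918787, Rational(1, 2))) ≈ 237.28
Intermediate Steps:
Function('M')(f) = 0 (Function('M')(f) = Mul(0, 9) = 0)
y = 0
Pow(Add(Mul(-214827, Pow(Mul(-324, Add(350, -346)), -1)), Add(y, Mul(-1, -56138))), Rational(1, 2)) = Pow(Add(Mul(-214827, Pow(Mul(-324, Add(350, -346)), -1)), Add(0, Mul(-1, -56138))), Rational(1, 2)) = Pow(Add(Mul(-214827, Pow(Mul(-324, 4), -1)), Add(0, 56138)), Rational(1, 2)) = Pow(Add(Mul(-214827, Pow(-1296, -1)), 56138), Rational(1, 2)) = Pow(Add(Mul(-214827, Rational(-1, 1296)), 56138), Rational(1, 2)) = Pow(Add(Rational(71609, 432), 56138), Rational(1, 2)) = Pow(Rational(24323225, 432), Rational(1, 2)) = Mul(Rational(5, 36), Pow(2918787, Rational(1, 2)))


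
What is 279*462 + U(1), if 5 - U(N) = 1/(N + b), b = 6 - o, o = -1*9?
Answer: 2062447/16 ≈ 1.2890e+5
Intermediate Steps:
o = -9
b = 15 (b = 6 - 1*(-9) = 6 + 9 = 15)
U(N) = 5 - 1/(15 + N) (U(N) = 5 - 1/(N + 15) = 5 - 1/(15 + N))
279*462 + U(1) = 279*462 + (74 + 5*1)/(15 + 1) = 128898 + (74 + 5)/16 = 128898 + (1/16)*79 = 128898 + 79/16 = 2062447/16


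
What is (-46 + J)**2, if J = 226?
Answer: 32400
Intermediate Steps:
(-46 + J)**2 = (-46 + 226)**2 = 180**2 = 32400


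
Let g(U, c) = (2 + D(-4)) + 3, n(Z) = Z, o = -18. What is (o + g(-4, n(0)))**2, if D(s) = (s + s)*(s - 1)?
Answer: 729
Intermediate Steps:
D(s) = 2*s*(-1 + s) (D(s) = (2*s)*(-1 + s) = 2*s*(-1 + s))
g(U, c) = 45 (g(U, c) = (2 + 2*(-4)*(-1 - 4)) + 3 = (2 + 2*(-4)*(-5)) + 3 = (2 + 40) + 3 = 42 + 3 = 45)
(o + g(-4, n(0)))**2 = (-18 + 45)**2 = 27**2 = 729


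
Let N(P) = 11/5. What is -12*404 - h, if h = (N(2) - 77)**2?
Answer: -261076/25 ≈ -10443.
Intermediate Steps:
N(P) = 11/5 (N(P) = 11*(1/5) = 11/5)
h = 139876/25 (h = (11/5 - 77)**2 = (-374/5)**2 = 139876/25 ≈ 5595.0)
-12*404 - h = -12*404 - 1*139876/25 = -4848 - 139876/25 = -261076/25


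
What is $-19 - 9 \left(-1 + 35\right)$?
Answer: $-325$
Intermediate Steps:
$-19 - 9 \left(-1 + 35\right) = -19 - 306 = -325$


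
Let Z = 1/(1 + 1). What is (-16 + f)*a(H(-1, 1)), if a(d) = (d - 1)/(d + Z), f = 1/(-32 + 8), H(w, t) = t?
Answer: 0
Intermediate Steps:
Z = ½ (Z = 1/2 = ½ ≈ 0.50000)
f = -1/24 (f = 1/(-24) = -1/24 ≈ -0.041667)
a(d) = (-1 + d)/(½ + d) (a(d) = (d - 1)/(d + ½) = (-1 + d)/(½ + d))
(-16 + f)*a(H(-1, 1)) = (-16 - 1/24)*(2*(-1 + 1)/(1 + 2*1)) = -385*0/(12*(1 + 2)) = -385*0/(12*3) = -385/24*0 = 0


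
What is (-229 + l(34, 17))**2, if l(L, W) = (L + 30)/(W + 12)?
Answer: 43256929/841 ≈ 51435.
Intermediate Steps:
l(L, W) = (30 + L)/(12 + W)
(-229 + l(34, 17))**2 = (-229 + (30 + 34)/(12 + 17))**2 = (-229 + 64/29)**2 = (-6577/29)**2 = 43256929/841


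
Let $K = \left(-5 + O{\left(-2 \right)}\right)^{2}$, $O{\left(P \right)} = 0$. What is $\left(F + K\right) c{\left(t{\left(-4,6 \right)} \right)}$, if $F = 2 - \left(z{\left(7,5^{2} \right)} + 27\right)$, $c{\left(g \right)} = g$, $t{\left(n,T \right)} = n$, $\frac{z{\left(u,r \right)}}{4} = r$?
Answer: $400$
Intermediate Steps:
$z{\left(u,r \right)} = 4 r$
$K = 25$ ($K = \left(-5 + 0\right)^{2} = \left(-5\right)^{2} = 25$)
$F = -125$ ($F = 2 - \left(4 \cdot 5^{2} + 27\right) = 2 - \left(4 \cdot 25 + 27\right) = 2 - \left(100 + 27\right) = 2 - 127 = -125$)
$\left(F + K\right) c{\left(t{\left(-4,6 \right)} \right)} = \left(-125 + 25\right) \left(-4\right) = \left(-100\right) \left(-4\right) = 400$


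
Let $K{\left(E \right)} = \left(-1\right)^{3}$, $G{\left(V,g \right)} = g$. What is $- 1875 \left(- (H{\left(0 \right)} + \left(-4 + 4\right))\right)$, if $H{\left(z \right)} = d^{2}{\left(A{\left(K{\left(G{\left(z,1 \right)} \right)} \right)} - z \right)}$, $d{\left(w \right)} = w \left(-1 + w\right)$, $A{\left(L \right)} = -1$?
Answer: $7500$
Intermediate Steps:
$K{\left(E \right)} = -1$
$H{\left(z \right)} = \left(-1 - z\right)^{2} \left(-2 - z\right)^{2}$ ($H{\left(z \right)} = \left(\left(-1 - z\right) \left(-1 - \left(1 + z\right)\right)\right)^{2} = \left(\left(-1 - z\right) \left(-2 - z\right)\right)^{2} = \left(-1 - z\right)^{2} \left(-2 - z\right)^{2}$)
$- 1875 \left(- (H{\left(0 \right)} + \left(-4 + 4\right))\right) = - 1875 \left(- (\left(1 + 0\right)^{2} \left(2 + 0\right)^{2} + \left(-4 + 4\right))\right) = - 1875 \left(- (1^{2} \cdot 2^{2} + 0)\right) = - 1875 \left(- (1 \cdot 4 + 0)\right) = - 1875 \left(- (4 + 0)\right) = - 1875 \left(\left(-1\right) 4\right) = \left(-1875\right) \left(-4\right) = 7500$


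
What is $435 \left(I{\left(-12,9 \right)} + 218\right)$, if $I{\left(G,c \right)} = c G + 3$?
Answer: $49155$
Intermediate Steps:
$I{\left(G,c \right)} = 3 + G c$ ($I{\left(G,c \right)} = G c + 3 = 3 + G c$)
$435 \left(I{\left(-12,9 \right)} + 218\right) = 435 \left(\left(3 - 108\right) + 218\right) = 435 \left(-105 + 218\right) = 435 \cdot 113 = 49155$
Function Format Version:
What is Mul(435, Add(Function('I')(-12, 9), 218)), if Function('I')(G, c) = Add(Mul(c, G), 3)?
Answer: 49155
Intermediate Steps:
Function('I')(G, c) = Add(3, Mul(G, c)) (Function('I')(G, c) = Add(Mul(G, c), 3) = Add(3, Mul(G, c)))
Mul(435, Add(Function('I')(-12, 9), 218)) = Mul(435, Add(Add(3, Mul(-12, 9)), 218)) = Mul(435, Add(Add(3, -108), 218)) = Mul(435, Add(-105, 218)) = Mul(435, 113) = 49155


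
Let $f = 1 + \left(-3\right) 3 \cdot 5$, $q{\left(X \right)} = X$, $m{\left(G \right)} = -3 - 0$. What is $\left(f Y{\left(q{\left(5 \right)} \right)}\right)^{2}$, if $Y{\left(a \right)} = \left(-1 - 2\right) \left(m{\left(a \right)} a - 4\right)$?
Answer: $6290064$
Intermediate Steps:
$m{\left(G \right)} = -3$ ($m{\left(G \right)} = -3 + 0 = -3$)
$Y{\left(a \right)} = 12 + 9 a$ ($Y{\left(a \right)} = \left(-1 - 2\right) \left(- 3 a - 4\right) = - 3 \left(-4 - 3 a\right) = 12 + 9 a$)
$f = -44$ ($f = 1 - 45 = -44$)
$\left(f Y{\left(q{\left(5 \right)} \right)}\right)^{2} = \left(- 44 \left(12 + 9 \cdot 5\right)\right)^{2} = \left(- 44 \left(12 + 45\right)\right)^{2} = \left(\left(-44\right) 57\right)^{2} = \left(-2508\right)^{2} = 6290064$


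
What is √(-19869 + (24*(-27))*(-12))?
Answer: I*√12093 ≈ 109.97*I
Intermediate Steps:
√(-19869 + (24*(-27))*(-12)) = √(-19869 - 648*(-12)) = √(-19869 + 7776) = √(-12093) = I*√12093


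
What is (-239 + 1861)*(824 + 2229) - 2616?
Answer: 4949350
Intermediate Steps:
(-239 + 1861)*(824 + 2229) - 2616 = 1622*3053 - 2616 = 4951966 - 2616 = 4949350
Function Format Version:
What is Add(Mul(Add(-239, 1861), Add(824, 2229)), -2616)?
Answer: 4949350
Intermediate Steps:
Add(Mul(Add(-239, 1861), Add(824, 2229)), -2616) = Add(Mul(1622, 3053), -2616) = Add(4951966, -2616) = 4949350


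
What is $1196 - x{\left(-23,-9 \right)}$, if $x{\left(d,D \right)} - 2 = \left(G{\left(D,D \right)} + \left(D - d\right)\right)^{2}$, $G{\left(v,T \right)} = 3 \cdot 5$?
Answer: $353$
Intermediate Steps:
$G{\left(v,T \right)} = 15$
$x{\left(d,D \right)} = 2 + \left(15 + D - d\right)^{2}$ ($x{\left(d,D \right)} = 2 + \left(15 + \left(D - d\right)\right)^{2} = 2 + \left(15 + D - d\right)^{2}$)
$1196 - x{\left(-23,-9 \right)} = 1196 - \left(2 + \left(15 - 9 - -23\right)^{2}\right) = 1196 - \left(2 + \left(15 - 9 + 23\right)^{2}\right) = 1196 - \left(2 + 29^{2}\right) = 1196 - \left(2 + 841\right) = 1196 - 843 = 353$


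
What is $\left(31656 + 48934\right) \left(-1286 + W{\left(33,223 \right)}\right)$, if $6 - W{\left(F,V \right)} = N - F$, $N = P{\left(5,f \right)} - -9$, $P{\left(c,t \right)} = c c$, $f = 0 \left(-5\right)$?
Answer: $-103235790$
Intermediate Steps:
$f = 0$
$P{\left(c,t \right)} = c^{2}$
$N = 34$ ($N = 5^{2} - -9 = 25 + 9 = 34$)
$W{\left(F,V \right)} = -28 + F$ ($W{\left(F,V \right)} = 6 - \left(34 - F\right) = 6 + \left(-34 + F\right) = -28 + F$)
$\left(31656 + 48934\right) \left(-1286 + W{\left(33,223 \right)}\right) = \left(31656 + 48934\right) \left(-1286 + \left(-28 + 33\right)\right) = 80590 \left(-1286 + 5\right) = 80590 \left(-1281\right) = -103235790$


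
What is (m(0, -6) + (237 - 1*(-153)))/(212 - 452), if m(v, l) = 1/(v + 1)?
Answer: -391/240 ≈ -1.6292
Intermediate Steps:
m(v, l) = 1/(1 + v)
(m(0, -6) + (237 - 1*(-153)))/(212 - 452) = (1/(1 + 0) + (237 - 1*(-153)))/(212 - 452) = (1/1 + (237 + 153))/(-240) = (1 + 390)*(-1/240) = 391*(-1/240) = -391/240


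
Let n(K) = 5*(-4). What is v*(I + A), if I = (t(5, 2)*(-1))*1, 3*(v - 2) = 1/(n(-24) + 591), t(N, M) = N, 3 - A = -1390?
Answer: 4756676/1713 ≈ 2776.8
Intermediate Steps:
n(K) = -20
A = 1393 (A = 3 - 1*(-1390) = 3 + 1390 = 1393)
v = 3427/1713 (v = 2 + 1/(3*(-20 + 591)) = 2 + (⅓)/571 = 2 + (⅓)*(1/571) = 2 + 1/1713 = 3427/1713 ≈ 2.0006)
I = -5 (I = (5*(-1))*1 = -5*1 = -5)
v*(I + A) = 3427*(-5 + 1393)/1713 = (3427/1713)*1388 = 4756676/1713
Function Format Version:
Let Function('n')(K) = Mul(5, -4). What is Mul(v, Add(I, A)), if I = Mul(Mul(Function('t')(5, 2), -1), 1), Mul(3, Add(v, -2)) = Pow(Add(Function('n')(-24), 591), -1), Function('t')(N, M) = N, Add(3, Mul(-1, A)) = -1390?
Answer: Rational(4756676, 1713) ≈ 2776.8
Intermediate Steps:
Function('n')(K) = -20
A = 1393 (A = Add(3, Mul(-1, -1390)) = Add(3, 1390) = 1393)
v = Rational(3427, 1713) (v = Add(2, Mul(Rational(1, 3), Pow(Add(-20, 591), -1))) = Add(2, Mul(Rational(1, 3), Pow(571, -1))) = Add(2, Mul(Rational(1, 3), Rational(1, 571))) = Add(2, Rational(1, 1713)) = Rational(3427, 1713) ≈ 2.0006)
I = -5 (I = Mul(Mul(5, -1), 1) = Mul(-5, 1) = -5)
Mul(v, Add(I, A)) = Mul(Rational(3427, 1713), Add(-5, 1393)) = Mul(Rational(3427, 1713), 1388) = Rational(4756676, 1713)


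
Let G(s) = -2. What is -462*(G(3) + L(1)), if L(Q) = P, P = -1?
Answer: 1386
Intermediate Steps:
L(Q) = -1
-462*(G(3) + L(1)) = -462*(-2 - 1) = -462*(-3) = 1386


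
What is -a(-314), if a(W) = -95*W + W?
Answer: -29516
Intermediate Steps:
a(W) = -94*W
-a(-314) = -(-94)*(-314) = -1*29516 = -29516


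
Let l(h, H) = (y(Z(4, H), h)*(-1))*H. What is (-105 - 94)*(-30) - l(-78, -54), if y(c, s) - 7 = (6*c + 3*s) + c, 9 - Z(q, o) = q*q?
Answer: 20874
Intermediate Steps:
Z(q, o) = 9 - q**2 (Z(q, o) = 9 - q*q = 9 - q**2)
y(c, s) = 7 + 3*s + 7*c (y(c, s) = 7 + ((6*c + 3*s) + c) = 7 + ((3*s + 6*c) + c) = 7 + (3*s + 7*c) = 7 + 3*s + 7*c)
l(h, H) = H*(42 - 3*h) (l(h, H) = ((7 + 3*h + 7*(9 - 1*4**2))*(-1))*H = ((7 + 3*h + 7*(9 - 1*16))*(-1))*H = ((7 + 3*h + 7*(9 - 16))*(-1))*H = ((7 + 3*h + 7*(-7))*(-1))*H = ((7 + 3*h - 49)*(-1))*H = ((-42 + 3*h)*(-1))*H = (42 - 3*h)*H = H*(42 - 3*h))
(-105 - 94)*(-30) - l(-78, -54) = (-105 - 94)*(-30) - 3*(-54)*(14 - 1*(-78)) = -199*(-30) - 3*(-54)*(14 + 78) = 5970 - 3*(-54)*92 = 5970 - 1*(-14904) = 5970 + 14904 = 20874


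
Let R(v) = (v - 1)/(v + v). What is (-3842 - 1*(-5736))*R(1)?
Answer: 0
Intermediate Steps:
R(v) = (-1 + v)/(2*v) (R(v) = (-1 + v)/((2*v)) = (-1 + v)*(1/(2*v)) = (-1 + v)/(2*v))
(-3842 - 1*(-5736))*R(1) = (-3842 - 1*(-5736))*((½)*(-1 + 1)/1) = (-3842 + 5736)*((½)*1*0) = 1894*0 = 0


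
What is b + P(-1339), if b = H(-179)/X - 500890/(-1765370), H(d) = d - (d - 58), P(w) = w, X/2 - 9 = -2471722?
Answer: -584147239849775/436348797881 ≈ -1338.7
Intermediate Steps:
X = -4943426 (X = 18 + 2*(-2471722) = 18 - 4943444 = -4943426)
H(d) = 58 (H(d) = d - (-58 + d) = d + (58 - d) = 58)
b = 123800512884/436348797881 (b = 58/(-4943426) - 500890/(-1765370) = 58*(-1/4943426) - 500890*(-1/1765370) = -29/2471713 + 50089/176537 = 123800512884/436348797881 ≈ 0.28372)
b + P(-1339) = 123800512884/436348797881 - 1339 = -584147239849775/436348797881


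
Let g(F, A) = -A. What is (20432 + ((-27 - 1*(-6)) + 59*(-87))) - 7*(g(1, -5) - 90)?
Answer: 15873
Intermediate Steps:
(20432 + ((-27 - 1*(-6)) + 59*(-87))) - 7*(g(1, -5) - 90) = (20432 + ((-27 - 1*(-6)) + 59*(-87))) - 7*(-1*(-5) - 90) = (20432 + ((-27 + 6) - 5133)) - 7*(5 - 90) = (20432 + (-21 - 5133)) - 7*(-85) = (20432 - 5154) + 595 = 15278 + 595 = 15873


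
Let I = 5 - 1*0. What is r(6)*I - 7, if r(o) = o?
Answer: 23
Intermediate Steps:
I = 5 (I = 5 + 0 = 5)
r(6)*I - 7 = 6*5 - 7 = 30 - 7 = 23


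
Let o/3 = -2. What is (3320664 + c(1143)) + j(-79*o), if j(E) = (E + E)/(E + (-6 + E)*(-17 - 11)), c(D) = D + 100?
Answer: 6992614077/2105 ≈ 3.3219e+6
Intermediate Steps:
o = -6 (o = 3*(-2) = -6)
c(D) = 100 + D
j(E) = 2*E/(168 - 27*E) (j(E) = (2*E)/(E + (-6 + E)*(-28)) = (2*E)/(E + (168 - 28*E)) = (2*E)/(168 - 27*E) = 2*E/(168 - 27*E))
(3320664 + c(1143)) + j(-79*o) = (3320664 + (100 + 1143)) - 2*(-79*(-6))/(-168 + 27*(-79*(-6))) = (3320664 + 1243) - 2*474/(-168 + 27*474) = 3321907 - 2*474/(-168 + 12798) = 3321907 - 2*474/12630 = 3321907 - 2*474*1/12630 = 3321907 - 158/2105 = 6992614077/2105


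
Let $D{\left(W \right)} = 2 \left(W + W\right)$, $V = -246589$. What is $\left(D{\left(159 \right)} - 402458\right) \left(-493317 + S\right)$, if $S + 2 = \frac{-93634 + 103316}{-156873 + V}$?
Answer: $\frac{39988417334334660}{201731} \approx 1.9823 \cdot 10^{11}$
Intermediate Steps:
$D{\left(W \right)} = 4 W$ ($D{\left(W \right)} = 2 \cdot 2 W = 4 W$)
$S = - \frac{408303}{201731}$ ($S = -2 + \frac{-93634 + 103316}{-156873 - 246589} = -2 + \frac{9682}{-403462} = -2 + 9682 \left(- \frac{1}{403462}\right) = -2 - \frac{4841}{201731} = - \frac{408303}{201731} \approx -2.024$)
$\left(D{\left(159 \right)} - 402458\right) \left(-493317 + S\right) = \left(4 \cdot 159 - 402458\right) \left(-493317 - \frac{408303}{201731}\right) = \left(636 - 402458\right) \left(- \frac{99517740030}{201731}\right) = \left(-401822\right) \left(- \frac{99517740030}{201731}\right) = \frac{39988417334334660}{201731}$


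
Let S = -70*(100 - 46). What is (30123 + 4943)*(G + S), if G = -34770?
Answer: -1351794300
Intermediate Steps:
S = -3780 (S = -70*54 = -3780)
(30123 + 4943)*(G + S) = (30123 + 4943)*(-34770 - 3780) = 35066*(-38550) = -1351794300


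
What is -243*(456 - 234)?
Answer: -53946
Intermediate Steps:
-243*(456 - 234) = -243*222 = -53946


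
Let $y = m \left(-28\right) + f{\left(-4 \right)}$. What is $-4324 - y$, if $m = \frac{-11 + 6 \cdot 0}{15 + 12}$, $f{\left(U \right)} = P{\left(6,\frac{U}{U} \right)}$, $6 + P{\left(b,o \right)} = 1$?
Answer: $- \frac{116921}{27} \approx -4330.4$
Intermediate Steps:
$P{\left(b,o \right)} = -5$ ($P{\left(b,o \right)} = -6 + 1 = -5$)
$f{\left(U \right)} = -5$
$m = - \frac{11}{27}$ ($m = \frac{-11 + 0}{27} = \left(-11\right) \frac{1}{27} = - \frac{11}{27} \approx -0.40741$)
$y = \frac{173}{27}$ ($y = \left(- \frac{11}{27}\right) \left(-28\right) - 5 = \frac{308}{27} - 5 = \frac{173}{27} \approx 6.4074$)
$-4324 - y = -4324 - \frac{173}{27} = - \frac{116921}{27}$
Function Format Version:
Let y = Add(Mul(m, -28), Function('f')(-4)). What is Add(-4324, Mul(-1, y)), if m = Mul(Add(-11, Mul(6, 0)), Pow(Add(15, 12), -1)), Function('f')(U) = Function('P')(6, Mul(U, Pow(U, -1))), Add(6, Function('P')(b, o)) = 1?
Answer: Rational(-116921, 27) ≈ -4330.4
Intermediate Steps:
Function('P')(b, o) = -5 (Function('P')(b, o) = Add(-6, 1) = -5)
Function('f')(U) = -5
m = Rational(-11, 27) (m = Mul(Add(-11, 0), Pow(27, -1)) = Mul(-11, Rational(1, 27)) = Rational(-11, 27) ≈ -0.40741)
y = Rational(173, 27) (y = Add(Mul(Rational(-11, 27), -28), -5) = Add(Rational(308, 27), -5) = Rational(173, 27) ≈ 6.4074)
Add(-4324, Mul(-1, y)) = Add(-4324, Mul(-1, Rational(173, 27))) = Add(-4324, Rational(-173, 27)) = Rational(-116921, 27)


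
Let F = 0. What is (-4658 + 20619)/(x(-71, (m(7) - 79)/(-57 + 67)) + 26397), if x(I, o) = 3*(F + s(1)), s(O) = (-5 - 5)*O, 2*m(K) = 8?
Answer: 1451/2397 ≈ 0.60534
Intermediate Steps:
m(K) = 4 (m(K) = (1/2)*8 = 4)
s(O) = -10*O
x(I, o) = -30 (x(I, o) = 3*(0 - 10*1) = 3*(0 - 10) = 3*(-10) = -30)
(-4658 + 20619)/(x(-71, (m(7) - 79)/(-57 + 67)) + 26397) = (-4658 + 20619)/(-30 + 26397) = 15961/26367 = 15961*(1/26367) = 1451/2397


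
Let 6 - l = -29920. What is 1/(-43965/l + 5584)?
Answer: 29926/167062819 ≈ 0.00017913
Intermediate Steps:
l = 29926 (l = 6 - 1*(-29920) = 6 + 29920 = 29926)
1/(-43965/l + 5584) = 1/(-43965/29926 + 5584) = 1/(167062819/29926) = 29926/167062819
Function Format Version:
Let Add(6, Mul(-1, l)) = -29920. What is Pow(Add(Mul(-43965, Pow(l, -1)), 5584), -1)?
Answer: Rational(29926, 167062819) ≈ 0.00017913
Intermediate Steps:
l = 29926 (l = Add(6, Mul(-1, -29920)) = Add(6, 29920) = 29926)
Pow(Add(Mul(-43965, Pow(l, -1)), 5584), -1) = Pow(Add(Mul(-43965, Pow(29926, -1)), 5584), -1) = Pow(Add(Mul(-43965, Rational(1, 29926)), 5584), -1) = Pow(Add(Rational(-43965, 29926), 5584), -1) = Pow(Rational(167062819, 29926), -1) = Rational(29926, 167062819)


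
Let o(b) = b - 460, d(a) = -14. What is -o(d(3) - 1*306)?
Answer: 780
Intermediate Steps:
o(b) = -460 + b
-o(d(3) - 1*306) = -(-460 + (-14 - 1*306)) = -(-460 + (-14 - 306)) = -(-460 - 320) = -1*(-780) = 780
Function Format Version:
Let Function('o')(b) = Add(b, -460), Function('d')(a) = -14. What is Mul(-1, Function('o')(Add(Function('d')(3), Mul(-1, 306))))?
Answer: 780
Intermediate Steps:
Function('o')(b) = Add(-460, b)
Mul(-1, Function('o')(Add(Function('d')(3), Mul(-1, 306)))) = Mul(-1, Add(-460, Add(-14, Mul(-1, 306)))) = Mul(-1, Add(-460, Add(-14, -306))) = Mul(-1, Add(-460, -320)) = Mul(-1, -780) = 780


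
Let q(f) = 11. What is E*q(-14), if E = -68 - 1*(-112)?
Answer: 484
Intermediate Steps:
E = 44 (E = -68 + 112 = 44)
E*q(-14) = 44*11 = 484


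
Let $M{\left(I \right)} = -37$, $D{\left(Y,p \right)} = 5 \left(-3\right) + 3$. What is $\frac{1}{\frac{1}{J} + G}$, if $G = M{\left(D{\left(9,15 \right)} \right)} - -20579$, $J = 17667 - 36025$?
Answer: $\frac{18358}{377110035} \approx 4.8681 \cdot 10^{-5}$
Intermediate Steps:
$D{\left(Y,p \right)} = -12$ ($D{\left(Y,p \right)} = -15 + 3 = -12$)
$J = -18358$ ($J = 17667 - 36025 = -18358$)
$G = 20542$ ($G = -37 - -20579 = -37 + 20579 = 20542$)
$\frac{1}{\frac{1}{J} + G} = \frac{1}{\frac{1}{-18358} + 20542} = \frac{1}{- \frac{1}{18358} + 20542} = \frac{1}{\frac{377110035}{18358}} = \frac{18358}{377110035}$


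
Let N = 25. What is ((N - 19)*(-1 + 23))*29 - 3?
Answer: 3825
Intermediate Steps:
((N - 19)*(-1 + 23))*29 - 3 = ((25 - 19)*(-1 + 23))*29 - 3 = (6*22)*29 - 3 = 132*29 - 3 = 3828 - 3 = 3825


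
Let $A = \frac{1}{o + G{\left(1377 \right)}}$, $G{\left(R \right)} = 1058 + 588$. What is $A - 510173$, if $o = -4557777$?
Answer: $- \frac{2324415020664}{4556131} \approx -5.1017 \cdot 10^{5}$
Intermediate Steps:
$G{\left(R \right)} = 1646$
$A = - \frac{1}{4556131}$ ($A = \frac{1}{-4557777 + 1646} = \frac{1}{-4556131} = - \frac{1}{4556131} \approx -2.1948 \cdot 10^{-7}$)
$A - 510173 = - \frac{1}{4556131} - 510173 = - \frac{2324415020664}{4556131}$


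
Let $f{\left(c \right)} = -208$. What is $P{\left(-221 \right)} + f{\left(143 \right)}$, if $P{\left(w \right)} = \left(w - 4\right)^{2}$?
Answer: $50417$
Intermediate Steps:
$P{\left(w \right)} = \left(-4 + w\right)^{2}$
$P{\left(-221 \right)} + f{\left(143 \right)} = \left(-4 - 221\right)^{2} - 208 = \left(-225\right)^{2} - 208 = 50625 - 208 = 50417$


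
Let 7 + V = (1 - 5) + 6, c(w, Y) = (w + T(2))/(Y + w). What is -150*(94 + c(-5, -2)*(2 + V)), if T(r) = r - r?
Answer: -96450/7 ≈ -13779.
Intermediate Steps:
T(r) = 0
c(w, Y) = w/(Y + w) (c(w, Y) = (w + 0)/(Y + w) = w/(Y + w))
V = -5 (V = -7 + ((1 - 5) + 6) = -7 + (-4 + 6) = -7 + 2 = -5)
-150*(94 + c(-5, -2)*(2 + V)) = -150*(94 + (-5/(-2 - 5))*(2 - 5)) = -150*(94 - 5/(-7)*(-3)) = -150*(94 - 5*(-⅐)*(-3)) = -150*(94 + (5/7)*(-3)) = -150*(94 - 15/7) = -150*643/7 = -96450/7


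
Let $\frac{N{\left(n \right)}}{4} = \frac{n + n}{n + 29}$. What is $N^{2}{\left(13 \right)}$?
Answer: $\frac{2704}{441} \approx 6.1315$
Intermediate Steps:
$N{\left(n \right)} = \frac{8 n}{29 + n}$ ($N{\left(n \right)} = 4 \frac{n + n}{n + 29} = 4 \frac{2 n}{29 + n} = \frac{8 n}{29 + n}$)
$N^{2}{\left(13 \right)} = \left(8 \cdot 13 \frac{1}{29 + 13}\right)^{2} = \left(8 \cdot 13 \cdot \frac{1}{42}\right)^{2} = \left(\frac{52}{21}\right)^{2} = \frac{2704}{441}$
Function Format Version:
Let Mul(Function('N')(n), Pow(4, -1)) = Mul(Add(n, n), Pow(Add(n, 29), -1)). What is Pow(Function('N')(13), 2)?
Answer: Rational(2704, 441) ≈ 6.1315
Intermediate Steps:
Function('N')(n) = Mul(8, n, Pow(Add(29, n), -1)) (Function('N')(n) = Mul(4, Mul(Add(n, n), Pow(Add(n, 29), -1))) = Mul(4, Mul(Mul(2, n), Pow(Add(29, n), -1))) = Mul(4, Mul(2, n, Pow(Add(29, n), -1))) = Mul(8, n, Pow(Add(29, n), -1)))
Pow(Function('N')(13), 2) = Pow(Mul(8, 13, Pow(Add(29, 13), -1)), 2) = Pow(Mul(8, 13, Pow(42, -1)), 2) = Pow(Mul(8, 13, Rational(1, 42)), 2) = Pow(Rational(52, 21), 2) = Rational(2704, 441)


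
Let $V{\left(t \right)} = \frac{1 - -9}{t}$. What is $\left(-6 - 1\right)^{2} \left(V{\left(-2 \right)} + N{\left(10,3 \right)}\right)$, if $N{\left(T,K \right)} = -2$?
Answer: $-343$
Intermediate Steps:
$V{\left(t \right)} = \frac{10}{t}$ ($V{\left(t \right)} = \frac{1 + 9}{t} = \frac{10}{t}$)
$\left(-6 - 1\right)^{2} \left(V{\left(-2 \right)} + N{\left(10,3 \right)}\right) = \left(-6 - 1\right)^{2} \left(\frac{10}{-2} - 2\right) = \left(-7\right)^{2} \left(10 \left(- \frac{1}{2}\right) - 2\right) = 49 \left(-5 - 2\right) = 49 \left(-7\right) = -343$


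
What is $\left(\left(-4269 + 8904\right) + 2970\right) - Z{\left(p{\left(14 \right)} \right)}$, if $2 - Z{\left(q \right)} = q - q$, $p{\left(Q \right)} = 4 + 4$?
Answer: $7603$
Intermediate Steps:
$p{\left(Q \right)} = 8$
$Z{\left(q \right)} = 2$ ($Z{\left(q \right)} = 2 - \left(q - q\right) = 2 - 0 = 2 + 0 = 2$)
$\left(\left(-4269 + 8904\right) + 2970\right) - Z{\left(p{\left(14 \right)} \right)} = \left(\left(-4269 + 8904\right) + 2970\right) - 2 = \left(4635 + 2970\right) - 2 = 7605 - 2 = 7603$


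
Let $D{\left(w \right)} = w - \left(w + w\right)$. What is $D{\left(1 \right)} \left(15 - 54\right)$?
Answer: $39$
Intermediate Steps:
$D{\left(w \right)} = - w$ ($D{\left(w \right)} = w - 2 w = - w$)
$D{\left(1 \right)} \left(15 - 54\right) = \left(-1\right) 1 \left(15 - 54\right) = \left(-1\right) \left(-39\right) = 39$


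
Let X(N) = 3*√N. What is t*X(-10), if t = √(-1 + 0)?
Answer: -3*√10 ≈ -9.4868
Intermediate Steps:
t = I (t = √(-1) = I ≈ 1.0*I)
t*X(-10) = I*(3*√(-10)) = I*(3*(I*√10)) = I*(3*I*√10) = -3*√10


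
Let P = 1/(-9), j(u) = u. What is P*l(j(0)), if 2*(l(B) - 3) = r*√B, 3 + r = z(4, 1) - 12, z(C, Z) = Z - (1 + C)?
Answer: -⅓ ≈ -0.33333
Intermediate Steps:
P = -⅑ ≈ -0.11111
z(C, Z) = -1 + Z - C (z(C, Z) = Z + (-1 - C) = -1 + Z - C)
r = -19 (r = -3 + ((-1 + 1 - 1*4) - 12) = -3 + ((-1 + 1 - 4) - 12) = -3 + (-4 - 12) = -3 - 16 = -19)
l(B) = 3 - 19*√B/2 (l(B) = 3 + (-19*√B)/2 = 3 - 19*√B/2)
P*l(j(0)) = -(3 - 19*√0/2)/9 = -(3 - 19/2*0)/9 = -(3 + 0)/9 = -⅑*3 = -⅓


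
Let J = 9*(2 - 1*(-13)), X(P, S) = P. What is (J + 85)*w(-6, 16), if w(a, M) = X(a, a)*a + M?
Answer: 11440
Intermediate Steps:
J = 135 (J = 9*(2 + 13) = 9*15 = 135)
w(a, M) = M + a² (w(a, M) = a*a + M = a² + M = M + a²)
(J + 85)*w(-6, 16) = (135 + 85)*(16 + (-6)²) = 220*(16 + 36) = 220*52 = 11440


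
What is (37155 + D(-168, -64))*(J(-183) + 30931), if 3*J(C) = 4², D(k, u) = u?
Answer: 3442378619/3 ≈ 1.1475e+9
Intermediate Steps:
J(C) = 16/3 (J(C) = (⅓)*4² = (⅓)*16 = 16/3)
(37155 + D(-168, -64))*(J(-183) + 30931) = (37155 - 64)*(16/3 + 30931) = 37091*(92809/3) = 3442378619/3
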